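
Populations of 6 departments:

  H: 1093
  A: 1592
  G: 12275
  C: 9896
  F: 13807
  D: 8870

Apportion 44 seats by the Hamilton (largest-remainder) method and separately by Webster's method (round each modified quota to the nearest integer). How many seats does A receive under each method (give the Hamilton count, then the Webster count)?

Hamilton: H 1, A 2, G 11, C 9, F 13, D 8.
Webster: H 1, A 1, G 12, C 9, F 13, D 8.
A gets 2 under Hamilton and 1 under Webster.

2 and 1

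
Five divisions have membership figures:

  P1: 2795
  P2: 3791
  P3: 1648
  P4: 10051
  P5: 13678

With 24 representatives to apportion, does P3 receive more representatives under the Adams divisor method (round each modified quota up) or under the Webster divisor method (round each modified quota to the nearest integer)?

Adams

Adams: P1 2, P2 3, P3 2, P4 7, P5 10.
Webster: P1 2, P2 3, P3 1, P4 8, P5 10.
P3 gets 2 under Adams and 1 under Webster.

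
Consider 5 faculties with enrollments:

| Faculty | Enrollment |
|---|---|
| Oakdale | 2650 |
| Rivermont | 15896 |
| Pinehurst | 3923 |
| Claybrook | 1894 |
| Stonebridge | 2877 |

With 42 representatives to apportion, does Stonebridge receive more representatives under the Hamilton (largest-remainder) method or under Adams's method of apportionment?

Hamilton: Oakdale 4, Rivermont 25, Pinehurst 6, Claybrook 3, Stonebridge 4.
Adams: Oakdale 4, Rivermont 24, Pinehurst 6, Claybrook 3, Stonebridge 5.
Stonebridge gets 4 under Hamilton and 5 under Adams.

Adams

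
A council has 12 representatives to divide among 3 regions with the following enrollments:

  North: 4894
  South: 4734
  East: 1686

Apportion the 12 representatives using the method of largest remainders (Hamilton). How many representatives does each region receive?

North=5, South=5, East=2

Total 11314; standard divisor 11314/12 ≈ 942.833.
Standard quotas: North 5.191, South 5.021, East 1.788.
Lower quotas: North 5, South 5, East 1 (sum 11, leaving 1 seat).
Remainders in descending order: East 0.788, North 0.191, South 0.021.
Largest remainder: East receives the extra seat.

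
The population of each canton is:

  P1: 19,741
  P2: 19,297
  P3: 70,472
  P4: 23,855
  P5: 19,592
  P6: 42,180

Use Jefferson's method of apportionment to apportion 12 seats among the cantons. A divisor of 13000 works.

With modified divisor 13000: modified quotas P1 1.519, P2 1.484, P3 5.421, P4 1.835, P5 1.507, P6 3.245.
Rounding down: P1 1, P2 1, P3 5, P4 1, P5 1, P6 3 (total 12).

P1 1, P2 1, P3 5, P4 1, P5 1, P6 3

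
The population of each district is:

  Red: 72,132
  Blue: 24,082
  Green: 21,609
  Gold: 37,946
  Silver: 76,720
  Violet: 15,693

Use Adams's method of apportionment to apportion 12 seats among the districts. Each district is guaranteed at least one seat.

Red 3, Blue 1, Green 1, Gold 2, Silver 4, Violet 1

Standard divisor 248182/12 ≈ 20681.833; standard quotas: Red 3.488, Blue 1.164, Green 1.045, Gold 1.835, Silver 3.710, Violet 0.759.
Rounding up gives 4, 2, 2, 2, 4, 1 = 15 seats, so the divisor must be adjusted.
With modified divisor 24800: modified quotas Red 2.909, Blue 0.971, Green 0.871, Gold 1.530, Silver 3.094, Violet 0.633.
Rounding up: Red 3, Blue 1, Green 1, Gold 2, Silver 4, Violet 1 (total 12).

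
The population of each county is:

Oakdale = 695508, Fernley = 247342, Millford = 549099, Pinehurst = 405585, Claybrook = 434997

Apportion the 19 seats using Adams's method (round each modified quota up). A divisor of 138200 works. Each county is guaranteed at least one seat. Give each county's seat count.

Oakdale: 6; Fernley: 2; Millford: 4; Pinehurst: 3; Claybrook: 4

With modified divisor 138200: modified quotas Oakdale 5.033, Fernley 1.790, Millford 3.973, Pinehurst 2.935, Claybrook 3.148.
Rounding up: Oakdale 6, Fernley 2, Millford 4, Pinehurst 3, Claybrook 4 (total 19).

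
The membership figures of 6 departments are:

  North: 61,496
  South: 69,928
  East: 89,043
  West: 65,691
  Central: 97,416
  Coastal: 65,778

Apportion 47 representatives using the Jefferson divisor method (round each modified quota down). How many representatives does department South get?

Standard divisor 449352/47 ≈ 9560.681; standard quotas: North 6.432, South 7.314, East 9.313, West 6.871, Central 10.189, Coastal 6.880.
Rounding down gives 6, 7, 9, 6, 10, 6 = 44 seats, so the divisor must be adjusted.
With modified divisor 8880: modified quotas North 6.925, South 7.875, East 10.027, West 7.398, Central 10.970, Coastal 7.407.
Rounding down: North 6, South 7, East 10, West 7, Central 10, Coastal 7 (total 47).
South receives 7.

7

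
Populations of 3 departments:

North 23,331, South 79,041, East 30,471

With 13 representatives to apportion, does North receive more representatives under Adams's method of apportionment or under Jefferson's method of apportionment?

Adams

Adams: North 3, South 7, East 3.
Jefferson: North 2, South 8, East 3.
North gets 3 under Adams and 2 under Jefferson.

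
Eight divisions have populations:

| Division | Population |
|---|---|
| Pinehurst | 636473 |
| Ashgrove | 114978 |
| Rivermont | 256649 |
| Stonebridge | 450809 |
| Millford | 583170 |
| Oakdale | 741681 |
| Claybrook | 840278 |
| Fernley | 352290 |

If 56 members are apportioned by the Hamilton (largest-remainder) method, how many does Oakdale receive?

Total 3976328; standard divisor 3976328/56 ≈ 71005.857.
Standard quotas: Pinehurst 8.9637, Ashgrove 1.6193, Rivermont 3.6145, Stonebridge 6.3489, Millford 8.2130, Oakdale 10.4453, Claybrook 11.8339, Fernley 4.9614.
Lower quotas: Pinehurst 8, Ashgrove 1, Rivermont 3, Stonebridge 6, Millford 8, Oakdale 10, Claybrook 11, Fernley 4 (sum 51, leaving 5 seats).
Remainders in descending order: Pinehurst 0.9637, Fernley 0.9614, Claybrook 0.8339, Ashgrove 0.6193, Rivermont 0.6145, Oakdale 0.4453, Stonebridge 0.3489, Millford 0.2130.
The surplus seats go to Pinehurst, Fernley, Claybrook, Ashgrove, Rivermont.
Oakdale receives 10.

10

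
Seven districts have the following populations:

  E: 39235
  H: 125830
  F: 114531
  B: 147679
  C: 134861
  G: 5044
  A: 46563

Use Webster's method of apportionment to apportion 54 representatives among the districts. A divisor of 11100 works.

With modified divisor 11100: modified quotas E 3.535, H 11.336, F 10.318, B 13.304, C 12.150, G 0.454, A 4.195.
Rounding to the nearest integer: E 4, H 11, F 10, B 13, C 12, G 0, A 4 (total 54).

E: 4, H: 11, F: 10, B: 13, C: 12, G: 0, A: 4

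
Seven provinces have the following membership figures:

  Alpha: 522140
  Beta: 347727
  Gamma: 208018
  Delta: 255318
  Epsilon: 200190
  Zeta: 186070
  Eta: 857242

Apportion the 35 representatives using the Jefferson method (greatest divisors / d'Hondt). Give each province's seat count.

Standard divisor 2576705/35 ≈ 73620.143; standard quotas: Alpha 7.092, Beta 4.723, Gamma 2.826, Delta 3.468, Epsilon 2.719, Zeta 2.527, Eta 11.644.
Rounding down gives 7, 4, 2, 3, 2, 2, 11 = 31 seats, so the divisor must be adjusted.
With modified divisor 66178.2: modified quotas Alpha 7.890, Beta 5.254, Gamma 3.143, Delta 3.858, Epsilon 3.025, Zeta 2.812, Eta 12.954.
Rounding down: Alpha 7, Beta 5, Gamma 3, Delta 3, Epsilon 3, Zeta 2, Eta 12 (total 35).

Alpha: 7, Beta: 5, Gamma: 3, Delta: 3, Epsilon: 3, Zeta: 2, Eta: 12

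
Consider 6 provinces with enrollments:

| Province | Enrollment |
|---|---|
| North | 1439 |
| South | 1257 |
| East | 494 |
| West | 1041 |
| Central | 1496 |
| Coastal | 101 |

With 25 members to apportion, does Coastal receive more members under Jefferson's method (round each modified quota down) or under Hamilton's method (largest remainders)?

Hamilton

Jefferson: North 6, South 6, East 2, West 4, Central 7, Coastal 0.
Hamilton: North 6, South 5, East 2, West 5, Central 6, Coastal 1.
Coastal gets 0 under Jefferson and 1 under Hamilton.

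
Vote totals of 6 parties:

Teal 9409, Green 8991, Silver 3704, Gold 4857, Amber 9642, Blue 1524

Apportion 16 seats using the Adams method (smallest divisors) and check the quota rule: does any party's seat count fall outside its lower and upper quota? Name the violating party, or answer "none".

none

Standard quotas: Teal 3.948, Green 3.773, Silver 1.554, Gold 2.038, Amber 4.046, Blue 0.640.
Adams allocation: Teal 4, Green 3, Silver 2, Gold 2, Amber 4, Blue 1.
Every allocation lies between the lower and upper quota.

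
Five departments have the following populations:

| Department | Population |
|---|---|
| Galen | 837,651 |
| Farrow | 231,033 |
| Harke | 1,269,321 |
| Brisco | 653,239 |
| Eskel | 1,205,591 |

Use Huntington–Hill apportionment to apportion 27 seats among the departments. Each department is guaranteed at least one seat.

Galen 5; Farrow 2; Harke 8; Brisco 4; Eskel 8

With divisor 157019: modified quotas Galen 5.335, Farrow 1.471, Harke 8.084, Brisco 4.160, Eskel 7.678.
Geometric-mean thresholds: Galen √(5·6)=5.477, Farrow √(1·2)=1.414, Harke √(8·9)=8.485, Brisco √(4·5)=4.472, Eskel √(7·8)=7.483.
Each quota rounded against its threshold gives Galen 5, Farrow 2, Harke 8, Brisco 4, Eskel 8 (total 27).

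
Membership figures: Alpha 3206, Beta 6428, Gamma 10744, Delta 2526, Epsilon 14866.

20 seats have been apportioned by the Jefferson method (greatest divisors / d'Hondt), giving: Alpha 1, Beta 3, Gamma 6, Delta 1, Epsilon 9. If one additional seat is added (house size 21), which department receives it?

Priority for the next seat is population ÷ (current seats + 1).
Priorities: Alpha 1603.000, Beta 1607.000, Gamma 1534.857, Delta 1263.000, Epsilon 1486.600.
Highest priority: Beta.

Beta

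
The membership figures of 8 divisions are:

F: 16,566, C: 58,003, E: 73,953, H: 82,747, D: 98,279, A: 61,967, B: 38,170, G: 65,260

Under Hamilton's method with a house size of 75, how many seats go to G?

10

The standard divisor is 494945/75 ≈ 6599.267.
Standard quotas: F 2.5103, C 8.7893, E 11.2062, H 12.5388, D 14.8924, A 9.3900, B 5.7840, G 9.8890.
Lower quotas: F 2, C 8, E 11, H 12, D 14, A 9, B 5, G 9 (sum 70, leaving 5 seats).
Remainders in descending order: D 0.8924, G 0.8890, C 0.7893, B 0.7840, H 0.5388, F 0.5103, A 0.3900, E 0.2062.
The surplus seats go to D, G, C, B, H.
G receives 10.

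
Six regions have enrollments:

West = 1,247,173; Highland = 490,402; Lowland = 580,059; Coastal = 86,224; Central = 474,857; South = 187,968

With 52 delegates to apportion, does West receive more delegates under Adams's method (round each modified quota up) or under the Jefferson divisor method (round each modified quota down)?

Adams: West 20, Highland 8, Lowland 10, Coastal 2, Central 8, South 4.
Jefferson: West 22, Highland 8, Lowland 10, Coastal 1, Central 8, South 3.
West gets 20 under Adams and 22 under Jefferson.

Jefferson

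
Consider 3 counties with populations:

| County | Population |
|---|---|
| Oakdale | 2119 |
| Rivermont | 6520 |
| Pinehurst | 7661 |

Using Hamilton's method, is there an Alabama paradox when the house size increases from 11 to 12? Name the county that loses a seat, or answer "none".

At 11 seats: Oakdale 2, Rivermont 4, Pinehurst 5.
At 12 seats: Oakdale 1, Rivermont 5, Pinehurst 6.
Oakdale drops from 2 to 1.

Oakdale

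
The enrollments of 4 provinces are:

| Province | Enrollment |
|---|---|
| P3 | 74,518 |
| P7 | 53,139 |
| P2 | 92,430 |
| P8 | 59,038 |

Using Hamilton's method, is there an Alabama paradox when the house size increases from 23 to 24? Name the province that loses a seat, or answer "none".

At 23 seats: P3 6, P7 4, P2 8, P8 5.
At 24 seats: P3 6, P7 5, P2 8, P8 5.
No province's allocation decreased.

none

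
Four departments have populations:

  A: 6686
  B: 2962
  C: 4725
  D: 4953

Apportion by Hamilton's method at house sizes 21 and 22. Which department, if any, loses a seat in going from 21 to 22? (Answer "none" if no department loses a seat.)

At 21 seats: A 7, B 3, C 5, D 6.
At 22 seats: A 8, B 3, C 5, D 6.
No department's allocation decreased.

none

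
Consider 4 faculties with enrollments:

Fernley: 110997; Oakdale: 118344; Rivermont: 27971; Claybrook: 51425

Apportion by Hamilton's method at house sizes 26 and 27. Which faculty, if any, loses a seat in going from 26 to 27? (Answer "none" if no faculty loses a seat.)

Rivermont

At 26 seats: Fernley 9, Oakdale 10, Rivermont 3, Claybrook 4.
At 27 seats: Fernley 10, Oakdale 10, Rivermont 2, Claybrook 5.
Rivermont drops from 3 to 2.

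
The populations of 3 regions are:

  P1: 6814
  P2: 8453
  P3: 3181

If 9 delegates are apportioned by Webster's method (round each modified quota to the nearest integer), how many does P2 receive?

Standard divisor 18448/9 ≈ 2049.778; standard quotas: P1 3.324, P2 4.124, P3 1.552.
Rounding to the nearest integer gives P1 3, P2 4, P3 2 — total 9, matching the house size, so no adjustment is needed.
P2 receives 4.

4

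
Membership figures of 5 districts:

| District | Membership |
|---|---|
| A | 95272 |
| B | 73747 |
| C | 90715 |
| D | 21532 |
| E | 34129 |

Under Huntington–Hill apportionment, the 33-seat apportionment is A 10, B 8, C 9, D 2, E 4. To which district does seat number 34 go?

C

Priority for the next seat is population ÷ (√(s·(s+1))).
Priorities: A 9083.829, B 8691.167, C 9562.201, D 8790.402, E 7631.476.
Highest priority: C.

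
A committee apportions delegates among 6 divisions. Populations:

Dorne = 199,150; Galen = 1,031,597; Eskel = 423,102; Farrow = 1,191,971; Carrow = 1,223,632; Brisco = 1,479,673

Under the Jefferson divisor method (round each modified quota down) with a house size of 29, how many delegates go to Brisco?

8

Standard divisor 5549125/29 ≈ 191349.138; standard quotas: Dorne 1.041, Galen 5.391, Eskel 2.211, Farrow 6.229, Carrow 6.395, Brisco 7.733.
Rounding down gives 1, 5, 2, 6, 6, 7 = 27 seats, so the divisor must be adjusted.
With modified divisor 173400: modified quotas Dorne 1.149, Galen 5.949, Eskel 2.440, Farrow 6.874, Carrow 7.057, Brisco 8.533.
Rounding down: Dorne 1, Galen 5, Eskel 2, Farrow 6, Carrow 7, Brisco 8 (total 29).
Brisco receives 8.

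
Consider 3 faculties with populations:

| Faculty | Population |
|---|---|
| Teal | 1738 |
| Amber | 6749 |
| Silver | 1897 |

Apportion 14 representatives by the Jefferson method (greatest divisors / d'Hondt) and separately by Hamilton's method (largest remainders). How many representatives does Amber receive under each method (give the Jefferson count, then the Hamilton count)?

10 and 9

Jefferson: Teal 2, Amber 10, Silver 2.
Hamilton: Teal 2, Amber 9, Silver 3.
Amber gets 10 under Jefferson and 9 under Hamilton.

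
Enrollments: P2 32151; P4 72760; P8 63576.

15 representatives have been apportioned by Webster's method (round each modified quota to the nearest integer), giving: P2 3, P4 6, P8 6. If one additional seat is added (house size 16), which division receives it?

Priority for the next seat is population ÷ (current seats + 0.5).
Priorities: P2 9186.000, P4 11193.846, P8 9780.923.
Highest priority: P4.

P4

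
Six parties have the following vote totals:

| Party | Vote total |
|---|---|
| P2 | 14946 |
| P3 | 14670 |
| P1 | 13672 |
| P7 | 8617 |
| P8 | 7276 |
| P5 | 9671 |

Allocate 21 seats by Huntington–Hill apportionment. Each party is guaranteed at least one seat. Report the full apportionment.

With divisor 3311: modified quotas P2 4.514, P3 4.431, P1 4.129, P7 2.603, P8 2.198, P5 2.921.
Geometric-mean thresholds: P2 √(4·5)=4.472, P3 √(4·5)=4.472, P1 √(4·5)=4.472, P7 √(2·3)=2.449, P8 √(2·3)=2.449, P5 √(2·3)=2.449.
Each quota rounded against its threshold gives P2 5, P3 4, P1 4, P7 3, P8 2, P5 3 (total 21).

P2: 5, P3: 4, P1: 4, P7: 3, P8: 2, P5: 3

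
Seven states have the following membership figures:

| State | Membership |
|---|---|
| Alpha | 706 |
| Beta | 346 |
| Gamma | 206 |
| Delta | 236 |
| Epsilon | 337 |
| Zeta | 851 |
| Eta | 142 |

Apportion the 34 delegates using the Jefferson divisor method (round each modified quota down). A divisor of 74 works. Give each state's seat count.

With modified divisor 74: modified quotas Alpha 9.541, Beta 4.676, Gamma 2.784, Delta 3.189, Epsilon 4.554, Zeta 11.500, Eta 1.919.
Rounding down: Alpha 9, Beta 4, Gamma 2, Delta 3, Epsilon 4, Zeta 11, Eta 1 (total 34).

Alpha=9, Beta=4, Gamma=2, Delta=3, Epsilon=4, Zeta=11, Eta=1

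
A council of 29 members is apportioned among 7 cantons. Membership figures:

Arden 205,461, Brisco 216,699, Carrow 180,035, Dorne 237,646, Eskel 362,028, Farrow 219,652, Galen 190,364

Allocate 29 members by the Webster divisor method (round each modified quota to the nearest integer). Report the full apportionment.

Arden 4, Brisco 4, Carrow 3, Dorne 4, Eskel 7, Farrow 4, Galen 3

Standard divisor 1611885/29 ≈ 55582.241; standard quotas: Arden 3.697, Brisco 3.899, Carrow 3.239, Dorne 4.276, Eskel 6.513, Farrow 3.952, Galen 3.425.
Rounding to the nearest integer gives Arden 4, Brisco 4, Carrow 3, Dorne 4, Eskel 7, Farrow 4, Galen 3 — total 29, matching the house size, so no adjustment is needed.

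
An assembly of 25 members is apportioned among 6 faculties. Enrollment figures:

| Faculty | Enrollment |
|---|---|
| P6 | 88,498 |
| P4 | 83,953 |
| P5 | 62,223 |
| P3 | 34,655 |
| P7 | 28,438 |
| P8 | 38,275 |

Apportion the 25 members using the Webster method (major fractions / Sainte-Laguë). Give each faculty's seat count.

Standard divisor 336042/25 ≈ 13441.68; standard quotas: P6 6.584, P4 6.246, P5 4.629, P3 2.578, P7 2.116, P8 2.847.
Rounding to the nearest integer gives 7, 6, 5, 3, 2, 3 = 26 seats, so the divisor must be adjusted.
With modified divisor 13700: modified quotas P6 6.460, P4 6.128, P5 4.542, P3 2.530, P7 2.076, P8 2.794.
Rounding to the nearest integer: P6 6, P4 6, P5 5, P3 3, P7 2, P8 3 (total 25).

P6: 6, P4: 6, P5: 5, P3: 3, P7: 2, P8: 3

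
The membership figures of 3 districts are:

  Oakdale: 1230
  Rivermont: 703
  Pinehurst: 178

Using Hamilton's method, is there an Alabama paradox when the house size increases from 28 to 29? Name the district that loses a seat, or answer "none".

At 28 seats: Oakdale 16, Rivermont 9, Pinehurst 3.
At 29 seats: Oakdale 17, Rivermont 10, Pinehurst 2.
Pinehurst drops from 3 to 2.

Pinehurst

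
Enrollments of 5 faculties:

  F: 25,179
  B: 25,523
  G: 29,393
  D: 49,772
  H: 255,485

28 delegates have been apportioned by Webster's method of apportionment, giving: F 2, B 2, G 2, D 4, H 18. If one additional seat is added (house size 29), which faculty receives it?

H

Priority for the next seat is population ÷ (current seats + 0.5).
Priorities: F 10071.600, B 10209.200, G 11757.200, D 11060.444, H 13810.000.
Highest priority: H.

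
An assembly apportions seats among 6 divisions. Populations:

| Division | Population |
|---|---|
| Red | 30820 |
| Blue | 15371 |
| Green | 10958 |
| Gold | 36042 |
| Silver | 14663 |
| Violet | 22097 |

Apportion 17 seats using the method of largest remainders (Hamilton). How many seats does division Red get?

4

Total 129951; standard divisor 129951/17 ≈ 7644.176.
Standard quotas: Red 4.0318, Blue 2.0108, Green 1.4335, Gold 4.7150, Silver 1.9182, Violet 2.8907.
Lower quotas: Red 4, Blue 2, Green 1, Gold 4, Silver 1, Violet 2 (sum 14, leaving 3 seats).
Remainders in descending order: Silver 0.9182, Violet 0.8907, Gold 0.7150, Green 0.4335, Red 0.0318, Blue 0.0108.
Largest remainders: Silver, Violet, Gold receive the extra seats.
Red receives 4.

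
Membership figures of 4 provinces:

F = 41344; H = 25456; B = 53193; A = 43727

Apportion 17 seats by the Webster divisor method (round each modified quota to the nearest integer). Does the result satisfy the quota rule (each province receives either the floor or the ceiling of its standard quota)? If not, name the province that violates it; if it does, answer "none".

Standard quotas: F 4.293, H 2.643, B 5.523, A 4.540.
Webster allocation: F 4, H 3, B 5, A 5.
Every allocation lies between the lower and upper quota.

none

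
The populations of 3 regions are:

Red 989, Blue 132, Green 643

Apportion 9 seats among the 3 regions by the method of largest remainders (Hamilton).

Red 5; Blue 1; Green 3

Total 1764; standard divisor 1764/9 = 196.
Standard quotas: Red 5.046, Blue 0.673, Green 3.281.
Lower quotas: Red 5, Blue 0, Green 3 (sum 8, leaving 1 seat).
Remainders in descending order: Blue 0.673, Green 0.281, Red 0.046.
Largest remainder: Blue receives the extra seat.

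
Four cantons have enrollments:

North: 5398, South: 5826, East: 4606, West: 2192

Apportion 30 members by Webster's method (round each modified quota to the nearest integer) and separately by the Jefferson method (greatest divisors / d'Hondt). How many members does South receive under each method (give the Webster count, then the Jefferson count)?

9 and 10

Webster: North 9, South 9, East 8, West 4.
Jefferson: North 9, South 10, East 8, West 3.
South gets 9 under Webster and 10 under Jefferson.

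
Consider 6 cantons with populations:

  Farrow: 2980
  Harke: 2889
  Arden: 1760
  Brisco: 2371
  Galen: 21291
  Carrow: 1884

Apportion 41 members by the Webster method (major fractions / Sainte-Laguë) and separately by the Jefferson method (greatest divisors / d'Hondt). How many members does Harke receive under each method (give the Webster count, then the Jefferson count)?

Webster: Farrow 4, Harke 4, Arden 2, Brisco 3, Galen 26, Carrow 2.
Jefferson: Farrow 3, Harke 3, Arden 2, Brisco 3, Galen 28, Carrow 2.
Harke gets 4 under Webster and 3 under Jefferson.

4 and 3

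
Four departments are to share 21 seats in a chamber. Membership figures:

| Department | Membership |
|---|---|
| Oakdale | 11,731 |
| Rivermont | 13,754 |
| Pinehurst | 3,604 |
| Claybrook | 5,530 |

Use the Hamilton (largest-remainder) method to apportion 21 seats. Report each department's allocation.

Standard divisor: 34619 ÷ 21 ≈ 1648.524.
Standard quotas: Oakdale 7.1161, Rivermont 8.3432, Pinehurst 2.1862, Claybrook 3.3545.
Lower quotas: Oakdale 7, Rivermont 8, Pinehurst 2, Claybrook 3 (sum 20, leaving 1 seat).
Remainders in descending order: Claybrook 0.3545, Rivermont 0.3432, Pinehurst 0.1862, Oakdale 0.1161.
The surplus seat goes to Claybrook.

Oakdale 7; Rivermont 8; Pinehurst 2; Claybrook 4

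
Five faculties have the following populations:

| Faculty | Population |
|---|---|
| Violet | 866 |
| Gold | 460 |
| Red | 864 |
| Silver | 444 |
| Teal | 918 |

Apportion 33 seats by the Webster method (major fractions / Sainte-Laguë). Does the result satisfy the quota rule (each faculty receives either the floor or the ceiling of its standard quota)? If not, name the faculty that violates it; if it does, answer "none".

none

Standard quotas: Violet 8.046, Gold 4.274, Red 8.027, Silver 4.125, Teal 8.529.
Webster allocation: Violet 8, Gold 4, Red 8, Silver 4, Teal 9.
Every allocation lies between the lower and upper quota.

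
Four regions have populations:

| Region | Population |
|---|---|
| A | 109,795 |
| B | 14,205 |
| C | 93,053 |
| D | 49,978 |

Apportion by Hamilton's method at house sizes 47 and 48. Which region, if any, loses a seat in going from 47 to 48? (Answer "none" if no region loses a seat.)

At 47 seats: A 19, B 3, C 16, D 9.
At 48 seats: A 20, B 2, C 17, D 9.
B drops from 3 to 2.

B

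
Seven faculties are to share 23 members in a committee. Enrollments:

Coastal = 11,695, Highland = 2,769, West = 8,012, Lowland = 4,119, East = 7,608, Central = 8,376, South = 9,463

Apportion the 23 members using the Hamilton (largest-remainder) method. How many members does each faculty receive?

Coastal 5; Highland 1; West 4; Lowland 2; East 3; Central 4; South 4

Standard divisor: 52042 ÷ 23 ≈ 2262.696.
Standard quotas: Coastal 5.1686, Highland 1.2238, West 3.5409, Lowland 1.8204, East 3.3624, Central 3.7018, South 4.1822.
Lower quotas: Coastal 5, Highland 1, West 3, Lowland 1, East 3, Central 3, South 4 (sum 20, leaving 3 seats).
Remainders in descending order: Lowland 0.8204, Central 0.7018, West 0.5409, East 0.3624, Highland 0.2238, South 0.1822, Coastal 0.1686.
The surplus seats go to Lowland, Central, West.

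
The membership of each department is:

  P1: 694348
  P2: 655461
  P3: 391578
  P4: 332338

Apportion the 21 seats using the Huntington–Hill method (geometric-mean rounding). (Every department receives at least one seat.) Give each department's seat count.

With divisor 98539: modified quotas P1 7.046, P2 6.652, P3 3.974, P4 3.373.
Geometric-mean thresholds: P1 √(7·8)=7.483, P2 √(6·7)=6.481, P3 √(3·4)=3.464, P4 √(3·4)=3.464.
Each quota rounded against its threshold gives P1 7, P2 7, P3 4, P4 3 (total 21).

P1 7, P2 7, P3 4, P4 3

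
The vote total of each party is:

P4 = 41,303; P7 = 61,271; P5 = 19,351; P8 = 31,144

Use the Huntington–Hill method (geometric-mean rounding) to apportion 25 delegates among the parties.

P4 7, P7 10, P5 3, P8 5

With divisor 6108: modified quotas P4 6.762, P7 10.031, P5 3.168, P8 5.099.
Geometric-mean thresholds: P4 √(6·7)=6.481, P7 √(10·11)=10.488, P5 √(3·4)=3.464, P8 √(5·6)=5.477.
Each quota rounded against its threshold gives P4 7, P7 10, P5 3, P8 5 (total 25).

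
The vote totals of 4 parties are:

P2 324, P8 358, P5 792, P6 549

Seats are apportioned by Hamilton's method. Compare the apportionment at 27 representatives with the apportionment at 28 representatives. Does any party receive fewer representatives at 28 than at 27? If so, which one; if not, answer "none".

none

At 27 seats: P2 4, P8 5, P5 11, P6 7.
At 28 seats: P2 4, P8 5, P5 11, P6 8.
No party's allocation decreased.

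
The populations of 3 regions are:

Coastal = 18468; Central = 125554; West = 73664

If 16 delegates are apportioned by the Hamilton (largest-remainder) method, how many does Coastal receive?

1

The standard divisor is 217686/16 ≈ 13605.375.
Standard quotas: Coastal 1.3574, Central 9.2283, West 5.4143.
Lower quotas: Coastal 1, Central 9, West 5 (sum 15, leaving 1 seat).
Remainders in descending order: West 0.4143, Coastal 0.3574, Central 0.2283.
Largest remainder: West receives the extra seat.
Coastal receives 1.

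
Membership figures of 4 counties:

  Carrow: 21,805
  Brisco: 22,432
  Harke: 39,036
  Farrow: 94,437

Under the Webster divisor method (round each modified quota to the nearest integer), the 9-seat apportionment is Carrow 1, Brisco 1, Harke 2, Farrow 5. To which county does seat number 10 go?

Priority for the next seat is population ÷ (current seats + 0.5).
Priorities: Carrow 14536.667, Brisco 14954.667, Harke 15614.400, Farrow 17170.364.
Highest priority: Farrow.

Farrow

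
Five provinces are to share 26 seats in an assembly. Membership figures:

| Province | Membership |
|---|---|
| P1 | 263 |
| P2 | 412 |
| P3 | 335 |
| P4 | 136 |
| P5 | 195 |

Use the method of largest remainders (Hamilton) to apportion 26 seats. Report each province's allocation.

The standard divisor is 1341/26 ≈ 51.577.
Standard quotas: P1 5.099, P2 7.988, P3 6.495, P4 2.637, P5 3.781.
Lower quotas: P1 5, P2 7, P3 6, P4 2, P5 3 (sum 23, leaving 3 seats).
Remainders in descending order: P2 0.988, P5 0.781, P4 0.637, P3 0.495, P1 0.099.
The surplus seats go to P2, P5, P4.

P1 5, P2 8, P3 6, P4 3, P5 4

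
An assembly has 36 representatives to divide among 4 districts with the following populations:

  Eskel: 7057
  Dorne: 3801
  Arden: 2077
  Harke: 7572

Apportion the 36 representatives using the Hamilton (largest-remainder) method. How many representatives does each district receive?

Total 20507; standard divisor 20507/36 ≈ 569.639.
Standard quotas: Eskel 12.3886, Dorne 6.6726, Arden 3.6462, Harke 13.2926.
Lower quotas: Eskel 12, Dorne 6, Arden 3, Harke 13 (sum 34, leaving 2 seats).
Remainders in descending order: Dorne 0.6726, Arden 0.6462, Eskel 0.3886, Harke 0.2926.
Largest remainders: Dorne, Arden receive the extra seats.

Eskel=12, Dorne=7, Arden=4, Harke=13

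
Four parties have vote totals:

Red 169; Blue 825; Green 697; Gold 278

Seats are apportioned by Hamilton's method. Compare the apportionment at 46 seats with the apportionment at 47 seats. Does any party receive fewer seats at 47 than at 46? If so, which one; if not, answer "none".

Gold

At 46 seats: Red 4, Blue 19, Green 16, Gold 7.
At 47 seats: Red 4, Blue 20, Green 17, Gold 6.
Gold drops from 7 to 6.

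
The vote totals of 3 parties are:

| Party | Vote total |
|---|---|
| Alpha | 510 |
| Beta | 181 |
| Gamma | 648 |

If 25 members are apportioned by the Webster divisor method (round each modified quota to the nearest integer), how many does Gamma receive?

12

Standard divisor 1339/25 ≈ 53.56; standard quotas: Alpha 9.522, Beta 3.379, Gamma 12.099.
Rounding to the nearest integer gives Alpha 10, Beta 3, Gamma 12 — total 25, matching the house size, so no adjustment is needed.
Gamma receives 12.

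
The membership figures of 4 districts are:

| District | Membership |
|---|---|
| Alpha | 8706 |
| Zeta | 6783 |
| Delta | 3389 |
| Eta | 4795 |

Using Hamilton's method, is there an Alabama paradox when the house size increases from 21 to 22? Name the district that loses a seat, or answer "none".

none

At 21 seats: Alpha 8, Zeta 6, Delta 3, Eta 4.
At 22 seats: Alpha 8, Zeta 6, Delta 3, Eta 5.
No district's allocation decreased.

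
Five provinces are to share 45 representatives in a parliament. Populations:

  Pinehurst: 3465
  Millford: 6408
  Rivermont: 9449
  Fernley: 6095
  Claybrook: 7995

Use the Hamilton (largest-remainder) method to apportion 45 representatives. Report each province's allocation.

The standard divisor is 33412/45 ≈ 742.489.
Standard quotas: Pinehurst 4.6667, Millford 8.6304, Rivermont 12.7261, Fernley 8.2089, Claybrook 10.7678.
Lower quotas: Pinehurst 4, Millford 8, Rivermont 12, Fernley 8, Claybrook 10 (sum 42, leaving 3 seats).
Remainders in descending order: Claybrook 0.7678, Rivermont 0.7261, Pinehurst 0.6667, Millford 0.6304, Fernley 0.2089.
The surplus seats go to Claybrook, Rivermont, Pinehurst.

Pinehurst 5, Millford 8, Rivermont 13, Fernley 8, Claybrook 11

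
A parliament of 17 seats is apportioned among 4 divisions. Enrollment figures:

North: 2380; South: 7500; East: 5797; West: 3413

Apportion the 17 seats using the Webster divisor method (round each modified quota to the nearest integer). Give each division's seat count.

North 2, South 7, East 5, West 3

Standard divisor 19090/17 ≈ 1122.941; standard quotas: North 2.119, South 6.679, East 5.162, West 3.039.
Rounding to the nearest integer gives North 2, South 7, East 5, West 3 — total 17, matching the house size, so no adjustment is needed.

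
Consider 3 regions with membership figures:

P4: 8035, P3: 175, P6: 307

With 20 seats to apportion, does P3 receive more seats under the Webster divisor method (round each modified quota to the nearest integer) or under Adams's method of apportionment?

Adams

Webster: P4 19, P3 0, P6 1.
Adams: P4 18, P3 1, P6 1.
P3 gets 0 under Webster and 1 under Adams.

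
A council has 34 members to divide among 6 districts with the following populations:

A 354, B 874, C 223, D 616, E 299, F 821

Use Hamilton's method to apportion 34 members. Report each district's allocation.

A 4, B 9, C 2, D 7, E 3, F 9

Total 3187; standard divisor 3187/34 ≈ 93.735.
Standard quotas: A 3.777, B 9.324, C 2.379, D 6.572, E 3.190, F 8.759.
Lower quotas: A 3, B 9, C 2, D 6, E 3, F 8 (sum 31, leaving 3 seats).
Remainders in descending order: A 0.777, F 0.759, D 0.572, C 0.379, B 0.324, E 0.190.
Largest remainders: A, F, D receive the extra seats.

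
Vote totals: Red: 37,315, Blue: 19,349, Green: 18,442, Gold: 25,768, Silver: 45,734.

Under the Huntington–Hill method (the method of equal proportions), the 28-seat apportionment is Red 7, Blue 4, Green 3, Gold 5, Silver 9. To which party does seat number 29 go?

Priority for the next seat is population ÷ (√(s·(s+1))).
Priorities: Red 4986.427, Blue 4326.568, Green 5323.747, Gold 4704.572, Silver 4820.787.
Highest priority: Green.

Green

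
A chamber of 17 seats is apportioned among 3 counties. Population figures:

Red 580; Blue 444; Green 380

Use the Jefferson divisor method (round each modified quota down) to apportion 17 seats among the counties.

Red 7, Blue 5, Green 5

Standard divisor 1404/17 ≈ 82.588; standard quotas: Red 7.023, Blue 5.376, Green 4.601.
Rounding down gives 7, 5, 4 = 16 seats, so the divisor must be adjusted.
With modified divisor 75: modified quotas Red 7.733, Blue 5.920, Green 5.067.
Rounding down: Red 7, Blue 5, Green 5 (total 17).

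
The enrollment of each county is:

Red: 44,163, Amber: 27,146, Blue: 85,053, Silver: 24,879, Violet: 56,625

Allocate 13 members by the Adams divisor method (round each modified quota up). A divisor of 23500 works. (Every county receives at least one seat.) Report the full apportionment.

Red 2, Amber 2, Blue 4, Silver 2, Violet 3

With modified divisor 23500: modified quotas Red 1.879, Amber 1.155, Blue 3.619, Silver 1.059, Violet 2.410.
Rounding up: Red 2, Amber 2, Blue 4, Silver 2, Violet 3 (total 13).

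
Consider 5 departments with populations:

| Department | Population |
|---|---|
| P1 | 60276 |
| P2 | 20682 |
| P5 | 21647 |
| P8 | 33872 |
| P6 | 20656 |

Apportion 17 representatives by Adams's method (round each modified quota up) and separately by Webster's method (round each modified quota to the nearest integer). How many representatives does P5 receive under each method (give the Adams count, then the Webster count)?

3 and 2

Adams: P1 6, P2 2, P5 3, P8 4, P6 2.
Webster: P1 7, P2 2, P5 2, P8 4, P6 2.
P5 gets 3 under Adams and 2 under Webster.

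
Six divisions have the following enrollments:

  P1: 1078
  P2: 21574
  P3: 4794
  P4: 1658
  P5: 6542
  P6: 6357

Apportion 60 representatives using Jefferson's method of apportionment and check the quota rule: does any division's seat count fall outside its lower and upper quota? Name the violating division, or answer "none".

Standard quotas: P1 1.540, P2 30.818, P3 6.848, P4 2.368, P5 9.345, P6 9.081.
Jefferson allocation: P1 1, P2 32, P3 7, P4 2, P5 9, P6 9.
P2 has quota 30.818 (lower 30, upper 31) but receives 32 — outside the quota interval.

P2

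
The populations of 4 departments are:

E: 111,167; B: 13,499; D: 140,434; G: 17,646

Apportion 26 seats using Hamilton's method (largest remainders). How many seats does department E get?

10

The standard divisor is 282746/26 ≈ 10874.846.
Standard quotas: E 10.2224, B 1.2413, D 12.9137, G 1.6226.
Lower quotas: E 10, B 1, D 12, G 1 (sum 24, leaving 2 seats).
Remainders in descending order: D 0.9137, G 0.6226, B 0.2413, E 0.2224.
The surplus seats go to D, G.
E receives 10.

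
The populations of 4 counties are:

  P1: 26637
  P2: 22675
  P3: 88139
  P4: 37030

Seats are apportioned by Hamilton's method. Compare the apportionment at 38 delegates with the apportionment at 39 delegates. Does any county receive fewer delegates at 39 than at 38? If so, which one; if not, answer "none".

At 38 seats: P1 6, P2 5, P3 19, P4 8.
At 39 seats: P1 6, P2 5, P3 20, P4 8.
No county's allocation decreased.

none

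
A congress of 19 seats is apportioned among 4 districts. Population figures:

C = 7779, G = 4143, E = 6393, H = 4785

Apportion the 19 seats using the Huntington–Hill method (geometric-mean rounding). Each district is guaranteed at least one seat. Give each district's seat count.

C=7, G=3, E=5, H=4

With divisor 1198: modified quotas C 6.493, G 3.458, E 5.336, H 3.994.
Geometric-mean thresholds: C √(6·7)=6.481, G √(3·4)=3.464, E √(5·6)=5.477, H √(3·4)=3.464.
Each quota rounded against its threshold gives C 7, G 3, E 5, H 4 (total 19).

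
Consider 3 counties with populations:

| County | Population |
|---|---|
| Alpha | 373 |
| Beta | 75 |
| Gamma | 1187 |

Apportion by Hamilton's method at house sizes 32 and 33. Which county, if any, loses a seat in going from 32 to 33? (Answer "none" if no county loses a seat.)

Beta

At 32 seats: Alpha 7, Beta 2, Gamma 23.
At 33 seats: Alpha 8, Beta 1, Gamma 24.
Beta drops from 2 to 1.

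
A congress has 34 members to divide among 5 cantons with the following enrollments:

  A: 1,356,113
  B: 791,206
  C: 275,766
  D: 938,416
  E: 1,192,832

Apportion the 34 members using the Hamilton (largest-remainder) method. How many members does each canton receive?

A 10, B 6, C 2, D 7, E 9

Standard divisor: 4554333 ÷ 34 ≈ 133950.971.
Standard quotas: A 10.1240, B 5.9067, C 2.0587, D 7.0057, E 8.9050.
Lower quotas: A 10, B 5, C 2, D 7, E 8 (sum 32, leaving 2 seats).
Remainders in descending order: B 0.9067, E 0.9050, A 0.1240, C 0.0587, D 0.0057.
The surplus seats go to B, E.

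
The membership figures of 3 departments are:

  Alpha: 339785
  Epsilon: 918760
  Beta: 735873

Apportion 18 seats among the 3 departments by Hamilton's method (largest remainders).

Standard divisor: 1994418 ÷ 18 = 110801.
Standard quotas: Alpha 3.0666, Epsilon 8.2920, Beta 6.6414.
Lower quotas: Alpha 3, Epsilon 8, Beta 6 (sum 17, leaving 1 seat).
Remainders in descending order: Beta 0.6414, Epsilon 0.2920, Alpha 0.0666.
Largest remainder: Beta receives the extra seat.

Alpha=3, Epsilon=8, Beta=7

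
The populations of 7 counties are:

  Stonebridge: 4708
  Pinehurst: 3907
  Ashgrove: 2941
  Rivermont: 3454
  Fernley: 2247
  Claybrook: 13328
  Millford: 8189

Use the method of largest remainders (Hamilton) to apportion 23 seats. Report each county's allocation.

Stonebridge: 3, Pinehurst: 2, Ashgrove: 2, Rivermont: 2, Fernley: 1, Claybrook: 8, Millford: 5

Standard divisor: 38774 ÷ 23 ≈ 1685.826.
Standard quotas: Stonebridge 2.7927, Pinehurst 2.3176, Ashgrove 1.7445, Rivermont 2.0488, Fernley 1.3329, Claybrook 7.9059, Millford 4.8576.
Lower quotas: Stonebridge 2, Pinehurst 2, Ashgrove 1, Rivermont 2, Fernley 1, Claybrook 7, Millford 4 (sum 19, leaving 4 seats).
Remainders in descending order: Claybrook 0.9059, Millford 0.8576, Stonebridge 0.7927, Ashgrove 0.7445, Fernley 0.3329, Pinehurst 0.3176, Rivermont 0.0488.
Largest remainders: Claybrook, Millford, Stonebridge, Ashgrove receive the extra seats.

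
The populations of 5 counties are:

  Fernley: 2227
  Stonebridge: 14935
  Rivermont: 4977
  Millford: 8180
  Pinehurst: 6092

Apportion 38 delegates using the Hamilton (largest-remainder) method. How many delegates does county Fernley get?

2

Standard divisor: 36411 ÷ 38 ≈ 958.184.
Standard quotas: Fernley 2.3242, Stonebridge 15.5868, Rivermont 5.1942, Millford 8.5370, Pinehurst 6.3579.
Lower quotas: Fernley 2, Stonebridge 15, Rivermont 5, Millford 8, Pinehurst 6 (sum 36, leaving 2 seats).
Remainders in descending order: Stonebridge 0.5868, Millford 0.5370, Pinehurst 0.3579, Fernley 0.3242, Rivermont 0.1942.
Largest remainders: Stonebridge, Millford receive the extra seats.
Fernley receives 2.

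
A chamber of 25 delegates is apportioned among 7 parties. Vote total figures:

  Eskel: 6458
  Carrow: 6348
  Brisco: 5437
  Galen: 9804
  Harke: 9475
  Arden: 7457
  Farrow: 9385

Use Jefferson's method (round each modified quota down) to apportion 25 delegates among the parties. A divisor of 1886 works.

Eskel: 3, Carrow: 3, Brisco: 2, Galen: 5, Harke: 5, Arden: 3, Farrow: 4

With modified divisor 1886: modified quotas Eskel 3.424, Carrow 3.366, Brisco 2.883, Galen 5.198, Harke 5.024, Arden 3.954, Farrow 4.976.
Rounding down: Eskel 3, Carrow 3, Brisco 2, Galen 5, Harke 5, Arden 3, Farrow 4 (total 25).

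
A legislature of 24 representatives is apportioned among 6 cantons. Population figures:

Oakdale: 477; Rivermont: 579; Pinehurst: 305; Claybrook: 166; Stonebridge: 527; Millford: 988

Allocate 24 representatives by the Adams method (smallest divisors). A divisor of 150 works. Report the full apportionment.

Oakdale=4, Rivermont=4, Pinehurst=3, Claybrook=2, Stonebridge=4, Millford=7

With modified divisor 150: modified quotas Oakdale 3.180, Rivermont 3.860, Pinehurst 2.033, Claybrook 1.107, Stonebridge 3.513, Millford 6.587.
Rounding up: Oakdale 4, Rivermont 4, Pinehurst 3, Claybrook 2, Stonebridge 4, Millford 7 (total 24).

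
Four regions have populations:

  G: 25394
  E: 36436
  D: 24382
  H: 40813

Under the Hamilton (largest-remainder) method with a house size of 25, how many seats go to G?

Total 127025; standard divisor 127025/25 = 5081.
Standard quotas: G 4.9978, E 7.1710, D 4.7987, H 8.0325.
Lower quotas: G 4, E 7, D 4, H 8 (sum 23, leaving 2 seats).
Remainders in descending order: G 0.9978, D 0.7987, E 0.1710, H 0.0325.
The surplus seats go to G, D.
G receives 5.

5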